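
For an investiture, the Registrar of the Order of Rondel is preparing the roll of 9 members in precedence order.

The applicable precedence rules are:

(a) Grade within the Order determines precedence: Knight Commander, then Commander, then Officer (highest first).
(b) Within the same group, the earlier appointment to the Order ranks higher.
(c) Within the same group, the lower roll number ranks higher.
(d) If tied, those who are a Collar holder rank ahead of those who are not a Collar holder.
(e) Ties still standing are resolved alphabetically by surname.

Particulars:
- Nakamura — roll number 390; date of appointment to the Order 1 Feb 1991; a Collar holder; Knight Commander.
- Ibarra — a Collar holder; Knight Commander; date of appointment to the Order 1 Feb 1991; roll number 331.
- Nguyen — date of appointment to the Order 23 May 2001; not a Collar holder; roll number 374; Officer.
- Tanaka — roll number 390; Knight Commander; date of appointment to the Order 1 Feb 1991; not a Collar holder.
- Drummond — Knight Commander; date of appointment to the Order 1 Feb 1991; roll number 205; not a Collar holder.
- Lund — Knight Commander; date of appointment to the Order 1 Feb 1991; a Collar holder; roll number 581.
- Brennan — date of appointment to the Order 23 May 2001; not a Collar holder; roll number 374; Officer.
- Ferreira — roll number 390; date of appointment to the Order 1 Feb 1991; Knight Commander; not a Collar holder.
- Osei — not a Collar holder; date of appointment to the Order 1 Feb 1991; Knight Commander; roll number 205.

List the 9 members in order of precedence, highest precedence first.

Drummond, Osei, Ibarra, Nakamura, Ferreira, Tanaka, Lund, Brennan, Nguyen

By grade within the Order: Drummond, Osei, Ibarra, Nakamura, Ferreira, Tanaka and Lund (Knight Commander); then Brennan and Nguyen (Officer).
Drummond, Osei, Ibarra, Nakamura, Ferreira, Tanaka and Lund all have date of appointment to the Order 1 Feb 1991, so the next rule applies.
Among Drummond, Osei, Ibarra, Nakamura, Ferreira, Tanaka and Lund, by roll number (lower first): Drummond and Osei (205) before Ibarra (331) before Nakamura, Ferreira and Tanaka (390) before Lund (581).
Drummond and Osei are each not a Collar holder, so the next rule applies.
Among Drummond and Osei, alphabetically by surname: Drummond before Osei.
Among Nakamura, Ferreira and Tanaka, a Collar holder before not a Collar holder: Nakamura (a Collar holder) before Ferreira and Tanaka (not a Collar holder).
Among Ferreira and Tanaka, alphabetically by surname: Ferreira before Tanaka.
Brennan and Nguyen both have date of appointment to the Order 23 May 2001, so the next rule applies.
Brennan and Nguyen both have roll number 374, so the next rule applies.
Brennan and Nguyen are each not a Collar holder, so the next rule applies.
Among Brennan and Nguyen, alphabetically by surname: Brennan before Nguyen.
Full order: Drummond, Osei, Ibarra, Nakamura, Ferreira, Tanaka, Lund, Brennan, Nguyen.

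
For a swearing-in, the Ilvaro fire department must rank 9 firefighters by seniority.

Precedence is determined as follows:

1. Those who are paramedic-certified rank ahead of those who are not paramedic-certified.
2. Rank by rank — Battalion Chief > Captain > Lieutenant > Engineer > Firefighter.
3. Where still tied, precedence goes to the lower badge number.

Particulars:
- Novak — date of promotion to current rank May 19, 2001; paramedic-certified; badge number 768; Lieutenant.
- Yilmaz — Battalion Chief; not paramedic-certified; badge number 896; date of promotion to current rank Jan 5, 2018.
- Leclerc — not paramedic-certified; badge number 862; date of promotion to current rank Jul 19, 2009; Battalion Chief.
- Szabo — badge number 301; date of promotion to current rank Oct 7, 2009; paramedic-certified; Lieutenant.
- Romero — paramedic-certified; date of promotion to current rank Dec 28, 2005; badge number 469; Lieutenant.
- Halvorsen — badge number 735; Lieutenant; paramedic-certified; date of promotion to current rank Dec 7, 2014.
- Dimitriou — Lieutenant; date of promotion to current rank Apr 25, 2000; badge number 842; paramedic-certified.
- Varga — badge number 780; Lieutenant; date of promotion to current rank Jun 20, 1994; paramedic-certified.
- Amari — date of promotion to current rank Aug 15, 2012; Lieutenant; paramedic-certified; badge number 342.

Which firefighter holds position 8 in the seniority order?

By the first rule: Szabo, Amari, Romero, Halvorsen, Novak, Varga and Dimitriou (each paramedic-certified); then Leclerc and Yilmaz (both not paramedic-certified).
Szabo, Amari, Romero, Halvorsen, Novak, Varga and Dimitriou are each Lieutenant, so the next rule applies.
Among Szabo, Amari, Romero, Halvorsen, Novak, Varga and Dimitriou, by badge number (lower first): Szabo (301) before Amari (342) before Romero (469) before Halvorsen (735) before Novak (768) before Varga (780) before Dimitriou (842).
Leclerc and Yilmaz are each Battalion Chief, so the next rule applies.
Among Leclerc and Yilmaz, by badge number (lower first): Leclerc (862) before Yilmaz (896).
Order: Szabo, Amari, Romero, Halvorsen, Novak, Varga, Dimitriou, Leclerc, Yilmaz.

Leclerc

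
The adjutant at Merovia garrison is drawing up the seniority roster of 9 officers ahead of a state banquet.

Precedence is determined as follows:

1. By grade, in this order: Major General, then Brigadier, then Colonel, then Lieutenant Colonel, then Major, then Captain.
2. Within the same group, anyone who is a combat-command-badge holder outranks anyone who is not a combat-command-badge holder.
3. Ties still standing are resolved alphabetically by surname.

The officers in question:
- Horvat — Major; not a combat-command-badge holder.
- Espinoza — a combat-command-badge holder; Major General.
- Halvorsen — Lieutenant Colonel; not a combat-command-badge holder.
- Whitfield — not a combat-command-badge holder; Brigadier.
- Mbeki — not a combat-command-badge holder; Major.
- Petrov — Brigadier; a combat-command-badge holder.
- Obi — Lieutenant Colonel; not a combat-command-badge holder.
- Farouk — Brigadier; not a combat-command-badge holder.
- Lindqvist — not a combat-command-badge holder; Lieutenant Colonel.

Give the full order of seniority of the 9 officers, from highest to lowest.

Espinoza, Petrov, Farouk, Whitfield, Halvorsen, Lindqvist, Obi, Horvat, Mbeki

By grade: Espinoza (Major General); then Petrov, Farouk and Whitfield (Brigadier); then Halvorsen, Lindqvist and Obi (Lieutenant Colonel); then Horvat and Mbeki (Major).
Among Petrov, Farouk and Whitfield, a combat-command-badge holder before not a combat-command-badge holder: Petrov (a combat-command-badge holder) before Farouk and Whitfield (not a combat-command-badge holder).
Among Farouk and Whitfield, alphabetically by surname: Farouk before Whitfield.
Halvorsen, Lindqvist and Obi are each not a combat-command-badge holder, so the next rule applies.
Among Halvorsen, Lindqvist and Obi, alphabetically by surname: Halvorsen before Lindqvist before Obi.
Horvat and Mbeki are each not a combat-command-badge holder, so the next rule applies.
Among Horvat and Mbeki, alphabetically by surname: Horvat before Mbeki.
Full order: Espinoza, Petrov, Farouk, Whitfield, Halvorsen, Lindqvist, Obi, Horvat, Mbeki.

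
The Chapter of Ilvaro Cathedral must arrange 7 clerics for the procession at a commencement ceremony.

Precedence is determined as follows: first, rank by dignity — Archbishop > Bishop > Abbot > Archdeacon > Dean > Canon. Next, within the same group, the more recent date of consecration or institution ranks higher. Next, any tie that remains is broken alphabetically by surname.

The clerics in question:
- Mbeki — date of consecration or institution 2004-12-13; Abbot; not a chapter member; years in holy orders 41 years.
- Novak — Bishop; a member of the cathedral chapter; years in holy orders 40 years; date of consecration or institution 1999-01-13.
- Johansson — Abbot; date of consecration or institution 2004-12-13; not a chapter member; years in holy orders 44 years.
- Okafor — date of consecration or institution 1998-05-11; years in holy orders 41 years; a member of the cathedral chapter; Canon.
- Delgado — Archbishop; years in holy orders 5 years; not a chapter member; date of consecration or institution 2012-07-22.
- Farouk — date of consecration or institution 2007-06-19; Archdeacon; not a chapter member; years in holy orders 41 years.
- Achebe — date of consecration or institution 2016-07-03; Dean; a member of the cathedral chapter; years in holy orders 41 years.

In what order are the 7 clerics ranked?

Delgado, Novak, Johansson, Mbeki, Farouk, Achebe, Okafor

By dignity: Delgado (Archbishop); then Novak (Bishop); then Johansson and Mbeki (Abbot); then Farouk (Archdeacon); then Achebe (Dean); then Okafor (Canon).
Johansson and Mbeki both have date of consecration or institution 2004-12-13, so the next rule applies.
Among Johansson and Mbeki, alphabetically by surname: Johansson before Mbeki.
Full order: Delgado, Novak, Johansson, Mbeki, Farouk, Achebe, Okafor.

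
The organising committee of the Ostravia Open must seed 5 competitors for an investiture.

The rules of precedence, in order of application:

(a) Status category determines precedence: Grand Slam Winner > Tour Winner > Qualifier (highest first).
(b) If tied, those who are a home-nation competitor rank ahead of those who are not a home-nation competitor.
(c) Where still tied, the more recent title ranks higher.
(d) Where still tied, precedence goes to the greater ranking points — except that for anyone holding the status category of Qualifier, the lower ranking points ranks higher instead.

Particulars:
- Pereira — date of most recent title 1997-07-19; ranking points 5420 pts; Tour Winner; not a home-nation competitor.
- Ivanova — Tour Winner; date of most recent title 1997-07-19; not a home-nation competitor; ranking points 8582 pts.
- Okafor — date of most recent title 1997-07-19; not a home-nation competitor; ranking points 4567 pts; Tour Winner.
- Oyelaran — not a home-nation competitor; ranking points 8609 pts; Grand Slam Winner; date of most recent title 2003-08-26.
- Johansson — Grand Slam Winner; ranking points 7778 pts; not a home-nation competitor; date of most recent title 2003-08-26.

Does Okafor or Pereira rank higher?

By status category: Oyelaran and Johansson (Grand Slam Winner); then Ivanova, Pereira and Okafor (Tour Winner).
Oyelaran and Johansson are each not a home-nation competitor, so the next rule applies.
Oyelaran and Johansson both have date of most recent title 2003-08-26, so the next rule applies.
Among Oyelaran and Johansson, by ranking points (higher first): Oyelaran (8609 pts) before Johansson (7778 pts).
Ivanova, Pereira and Okafor are each not a home-nation competitor, so the next rule applies.
Ivanova, Pereira and Okafor all have date of most recent title 1997-07-19, so the next rule applies.
Among Ivanova, Pereira and Okafor, by ranking points (higher first): Ivanova (8582 pts) before Pereira (5420 pts) before Okafor (4567 pts).
So Pereira takes precedence.

Pereira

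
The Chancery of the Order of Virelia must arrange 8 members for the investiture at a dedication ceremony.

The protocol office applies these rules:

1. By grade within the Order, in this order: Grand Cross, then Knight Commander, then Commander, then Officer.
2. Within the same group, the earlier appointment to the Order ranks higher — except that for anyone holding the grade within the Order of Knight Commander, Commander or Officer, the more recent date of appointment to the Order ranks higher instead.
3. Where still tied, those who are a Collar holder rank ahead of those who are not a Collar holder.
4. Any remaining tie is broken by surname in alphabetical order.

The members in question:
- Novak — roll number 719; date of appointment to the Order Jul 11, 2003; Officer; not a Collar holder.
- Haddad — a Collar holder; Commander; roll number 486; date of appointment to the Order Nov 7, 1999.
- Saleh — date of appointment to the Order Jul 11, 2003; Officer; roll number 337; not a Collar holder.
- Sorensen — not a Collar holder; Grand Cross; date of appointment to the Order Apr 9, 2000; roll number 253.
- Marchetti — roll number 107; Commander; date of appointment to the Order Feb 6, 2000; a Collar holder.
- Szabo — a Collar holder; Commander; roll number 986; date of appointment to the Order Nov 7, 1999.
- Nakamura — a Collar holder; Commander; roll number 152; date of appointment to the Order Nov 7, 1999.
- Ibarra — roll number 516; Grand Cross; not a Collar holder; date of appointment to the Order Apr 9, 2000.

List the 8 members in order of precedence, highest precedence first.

By grade within the Order: Ibarra and Sorensen (Grand Cross); then Marchetti, Haddad, Nakamura and Szabo (Commander); then Novak and Saleh (Officer).
Ibarra and Sorensen both have date of appointment to the Order Apr 9, 2000, so the next rule applies.
Ibarra and Sorensen are each not a Collar holder, so the next rule applies.
Among Ibarra and Sorensen, alphabetically by surname: Ibarra before Sorensen.
Among Marchetti, Haddad, Nakamura and Szabo, by date of appointment to the Order (later first) (reversed rule for this group): Marchetti (Feb 6, 2000) before Haddad, Nakamura and Szabo (Nov 7, 1999).
Haddad, Nakamura and Szabo are each a Collar holder, so the next rule applies.
Among Haddad, Nakamura and Szabo, alphabetically by surname: Haddad before Nakamura before Szabo.
Novak and Saleh both have date of appointment to the Order Jul 11, 2003, so the next rule applies.
Novak and Saleh are each not a Collar holder, so the next rule applies.
Among Novak and Saleh, alphabetically by surname: Novak before Saleh.
Full order: Ibarra, Sorensen, Marchetti, Haddad, Nakamura, Szabo, Novak, Saleh.

Ibarra, Sorensen, Marchetti, Haddad, Nakamura, Szabo, Novak, Saleh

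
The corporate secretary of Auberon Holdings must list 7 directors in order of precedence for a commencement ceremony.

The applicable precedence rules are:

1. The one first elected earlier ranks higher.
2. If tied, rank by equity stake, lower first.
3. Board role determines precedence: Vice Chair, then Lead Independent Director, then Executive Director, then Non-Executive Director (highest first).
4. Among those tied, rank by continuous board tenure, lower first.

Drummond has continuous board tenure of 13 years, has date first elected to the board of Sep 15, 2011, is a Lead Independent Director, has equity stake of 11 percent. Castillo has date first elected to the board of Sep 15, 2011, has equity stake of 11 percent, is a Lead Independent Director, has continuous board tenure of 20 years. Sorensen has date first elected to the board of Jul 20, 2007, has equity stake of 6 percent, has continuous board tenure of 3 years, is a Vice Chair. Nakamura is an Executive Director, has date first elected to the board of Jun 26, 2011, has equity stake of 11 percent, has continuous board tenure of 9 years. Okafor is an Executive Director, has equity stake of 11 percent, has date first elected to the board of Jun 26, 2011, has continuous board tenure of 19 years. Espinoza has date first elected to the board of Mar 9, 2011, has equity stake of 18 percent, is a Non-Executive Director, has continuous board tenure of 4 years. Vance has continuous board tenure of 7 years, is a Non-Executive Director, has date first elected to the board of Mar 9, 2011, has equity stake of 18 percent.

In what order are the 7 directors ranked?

Sorensen, Espinoza, Vance, Nakamura, Okafor, Drummond, Castillo

By date first elected to the board (earlier first): Sorensen (Jul 20, 2007); then Espinoza and Vance (both Mar 9, 2011); then Nakamura and Okafor (both Jun 26, 2011); then Drummond and Castillo (both Sep 15, 2011).
Espinoza and Vance both have equity stake 18 percent, so the next rule applies.
Espinoza and Vance are each Non-Executive Director, so the next rule applies.
Among Espinoza and Vance, by continuous board tenure (lower first): Espinoza (4 years) before Vance (7 years).
Nakamura and Okafor both have equity stake 11 percent, so the next rule applies.
Nakamura and Okafor are each Executive Director, so the next rule applies.
Among Nakamura and Okafor, by continuous board tenure (lower first): Nakamura (9 years) before Okafor (19 years).
Drummond and Castillo both have equity stake 11 percent, so the next rule applies.
Drummond and Castillo are each Lead Independent Director, so the next rule applies.
Among Drummond and Castillo, by continuous board tenure (lower first): Drummond (13 years) before Castillo (20 years).
Full order: Sorensen, Espinoza, Vance, Nakamura, Okafor, Drummond, Castillo.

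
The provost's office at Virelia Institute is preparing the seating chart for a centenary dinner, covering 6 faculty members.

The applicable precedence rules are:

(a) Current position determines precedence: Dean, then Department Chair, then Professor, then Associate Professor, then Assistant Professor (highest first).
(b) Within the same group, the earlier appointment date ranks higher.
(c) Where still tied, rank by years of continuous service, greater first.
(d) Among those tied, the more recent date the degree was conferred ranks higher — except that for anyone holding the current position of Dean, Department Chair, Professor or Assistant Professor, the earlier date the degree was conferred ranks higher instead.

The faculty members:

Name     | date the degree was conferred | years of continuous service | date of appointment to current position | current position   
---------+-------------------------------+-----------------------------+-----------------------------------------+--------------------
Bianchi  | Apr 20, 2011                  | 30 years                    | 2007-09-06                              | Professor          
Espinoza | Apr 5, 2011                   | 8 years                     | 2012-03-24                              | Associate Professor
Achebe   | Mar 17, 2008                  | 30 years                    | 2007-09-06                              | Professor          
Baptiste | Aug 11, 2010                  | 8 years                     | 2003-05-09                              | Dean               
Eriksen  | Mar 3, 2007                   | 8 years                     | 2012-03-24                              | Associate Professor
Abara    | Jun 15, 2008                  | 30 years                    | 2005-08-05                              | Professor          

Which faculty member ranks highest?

Baptiste

By current position: Baptiste (Dean); then Abara, Achebe and Bianchi (Professor); then Espinoza and Eriksen (Associate Professor).
Among Abara, Achebe and Bianchi, by date of appointment to current position (earlier first): Abara (2005-08-05) before Achebe and Bianchi (2007-09-06).
Achebe and Bianchi both have years of continuous service 30 years, so the next rule applies.
Among Achebe and Bianchi, by date the degree was conferred (earlier first) (reversed rule for this group): Achebe (Mar 17, 2008) before Bianchi (Apr 20, 2011).
Espinoza and Eriksen both have date of appointment to current position 2012-03-24, so the next rule applies.
Espinoza and Eriksen both have years of continuous service 8 years, so the next rule applies.
Among Espinoza and Eriksen, by date the degree was conferred (later first): Espinoza (Apr 5, 2011) before Eriksen (Mar 3, 2007).
Order: Baptiste, Abara, Achebe, Bianchi, Espinoza, Eriksen.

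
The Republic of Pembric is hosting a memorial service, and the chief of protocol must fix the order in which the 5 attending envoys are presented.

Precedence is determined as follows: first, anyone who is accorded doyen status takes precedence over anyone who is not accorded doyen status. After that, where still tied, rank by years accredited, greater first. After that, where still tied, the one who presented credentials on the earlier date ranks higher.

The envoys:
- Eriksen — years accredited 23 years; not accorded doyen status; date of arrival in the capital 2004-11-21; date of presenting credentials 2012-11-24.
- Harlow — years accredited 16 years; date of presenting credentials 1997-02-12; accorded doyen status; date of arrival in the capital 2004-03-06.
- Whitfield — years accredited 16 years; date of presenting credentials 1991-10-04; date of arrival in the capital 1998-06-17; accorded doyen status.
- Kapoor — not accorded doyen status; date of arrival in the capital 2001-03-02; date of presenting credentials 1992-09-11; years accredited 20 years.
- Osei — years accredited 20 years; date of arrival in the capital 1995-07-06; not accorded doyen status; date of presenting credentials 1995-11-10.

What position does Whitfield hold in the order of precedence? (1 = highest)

By the first rule: Whitfield and Harlow (both accorded doyen status); then Eriksen, Kapoor and Osei (each not accorded doyen status).
Whitfield and Harlow both have years accredited 16 years, so the next rule applies.
Among Whitfield and Harlow, by date of presenting credentials (earlier first): Whitfield (1991-10-04) before Harlow (1997-02-12).
Among Eriksen, Kapoor and Osei, by years accredited (higher first): Eriksen (23 years) before Kapoor and Osei (20 years).
Among Kapoor and Osei, by date of presenting credentials (earlier first): Kapoor (1992-09-11) before Osei (1995-11-10).
Order: Whitfield, Harlow, Eriksen, Kapoor, Osei. So position 1.

1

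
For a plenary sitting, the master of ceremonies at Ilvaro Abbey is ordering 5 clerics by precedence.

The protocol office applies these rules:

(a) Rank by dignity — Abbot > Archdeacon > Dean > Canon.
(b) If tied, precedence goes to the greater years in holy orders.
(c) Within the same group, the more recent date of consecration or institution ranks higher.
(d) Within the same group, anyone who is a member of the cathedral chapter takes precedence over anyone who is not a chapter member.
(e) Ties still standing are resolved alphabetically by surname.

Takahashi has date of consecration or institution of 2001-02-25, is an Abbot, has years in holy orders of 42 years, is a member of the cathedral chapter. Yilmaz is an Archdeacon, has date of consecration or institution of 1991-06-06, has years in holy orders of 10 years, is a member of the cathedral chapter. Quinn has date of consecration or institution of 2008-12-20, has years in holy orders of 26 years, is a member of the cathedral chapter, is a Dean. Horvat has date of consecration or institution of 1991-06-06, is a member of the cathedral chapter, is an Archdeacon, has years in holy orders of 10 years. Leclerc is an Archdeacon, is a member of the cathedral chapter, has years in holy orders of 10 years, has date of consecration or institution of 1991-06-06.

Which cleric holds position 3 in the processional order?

By dignity: Takahashi (Abbot); then Horvat, Leclerc and Yilmaz (Archdeacon); then Quinn (Dean).
Horvat, Leclerc and Yilmaz all have years in holy orders 10 years, so the next rule applies.
Horvat, Leclerc and Yilmaz all have date of consecration or institution 1991-06-06, so the next rule applies.
Horvat, Leclerc and Yilmaz are each a member of the cathedral chapter, so the next rule applies.
Among Horvat, Leclerc and Yilmaz, alphabetically by surname: Horvat before Leclerc before Yilmaz.
Order: Takahashi, Horvat, Leclerc, Yilmaz, Quinn.

Leclerc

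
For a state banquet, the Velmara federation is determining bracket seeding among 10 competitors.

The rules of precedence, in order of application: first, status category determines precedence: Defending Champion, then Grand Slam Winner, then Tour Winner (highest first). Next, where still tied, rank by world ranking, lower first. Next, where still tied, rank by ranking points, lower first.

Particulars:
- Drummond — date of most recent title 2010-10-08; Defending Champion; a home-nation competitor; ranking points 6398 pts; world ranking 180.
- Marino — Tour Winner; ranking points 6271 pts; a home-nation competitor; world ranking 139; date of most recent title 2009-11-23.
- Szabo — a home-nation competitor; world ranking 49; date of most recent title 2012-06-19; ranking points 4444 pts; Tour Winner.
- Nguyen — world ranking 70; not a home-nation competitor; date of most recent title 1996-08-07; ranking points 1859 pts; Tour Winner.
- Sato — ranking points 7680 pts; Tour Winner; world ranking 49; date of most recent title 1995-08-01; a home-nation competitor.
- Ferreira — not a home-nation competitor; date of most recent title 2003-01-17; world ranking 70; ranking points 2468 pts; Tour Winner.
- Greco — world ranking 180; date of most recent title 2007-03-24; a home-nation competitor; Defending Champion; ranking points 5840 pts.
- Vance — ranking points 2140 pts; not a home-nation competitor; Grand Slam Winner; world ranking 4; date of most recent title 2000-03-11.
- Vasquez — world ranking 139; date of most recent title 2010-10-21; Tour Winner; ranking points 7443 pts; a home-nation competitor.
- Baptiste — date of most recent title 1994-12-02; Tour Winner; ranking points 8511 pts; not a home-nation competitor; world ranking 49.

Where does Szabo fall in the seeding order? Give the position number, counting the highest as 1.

4

By status category: Greco and Drummond (Defending Champion); then Vance (Grand Slam Winner); then Szabo, Sato, Baptiste, Nguyen, Ferreira, Marino and Vasquez (Tour Winner).
Greco and Drummond both have world ranking 180, so the next rule applies.
Among Greco and Drummond, by ranking points (lower first): Greco (5840 pts) before Drummond (6398 pts).
Among Szabo, Sato, Baptiste, Nguyen, Ferreira, Marino and Vasquez, by world ranking (lower first): Szabo, Sato and Baptiste (49) before Nguyen and Ferreira (70) before Marino and Vasquez (139).
Among Szabo, Sato and Baptiste, by ranking points (lower first): Szabo (4444 pts) before Sato (7680 pts) before Baptiste (8511 pts).
Among Nguyen and Ferreira, by ranking points (lower first): Nguyen (1859 pts) before Ferreira (2468 pts).
Among Marino and Vasquez, by ranking points (lower first): Marino (6271 pts) before Vasquez (7443 pts).
Order: Greco, Drummond, Vance, Szabo, Sato, Baptiste, Nguyen, Ferreira, Marino, Vasquez. So position 4.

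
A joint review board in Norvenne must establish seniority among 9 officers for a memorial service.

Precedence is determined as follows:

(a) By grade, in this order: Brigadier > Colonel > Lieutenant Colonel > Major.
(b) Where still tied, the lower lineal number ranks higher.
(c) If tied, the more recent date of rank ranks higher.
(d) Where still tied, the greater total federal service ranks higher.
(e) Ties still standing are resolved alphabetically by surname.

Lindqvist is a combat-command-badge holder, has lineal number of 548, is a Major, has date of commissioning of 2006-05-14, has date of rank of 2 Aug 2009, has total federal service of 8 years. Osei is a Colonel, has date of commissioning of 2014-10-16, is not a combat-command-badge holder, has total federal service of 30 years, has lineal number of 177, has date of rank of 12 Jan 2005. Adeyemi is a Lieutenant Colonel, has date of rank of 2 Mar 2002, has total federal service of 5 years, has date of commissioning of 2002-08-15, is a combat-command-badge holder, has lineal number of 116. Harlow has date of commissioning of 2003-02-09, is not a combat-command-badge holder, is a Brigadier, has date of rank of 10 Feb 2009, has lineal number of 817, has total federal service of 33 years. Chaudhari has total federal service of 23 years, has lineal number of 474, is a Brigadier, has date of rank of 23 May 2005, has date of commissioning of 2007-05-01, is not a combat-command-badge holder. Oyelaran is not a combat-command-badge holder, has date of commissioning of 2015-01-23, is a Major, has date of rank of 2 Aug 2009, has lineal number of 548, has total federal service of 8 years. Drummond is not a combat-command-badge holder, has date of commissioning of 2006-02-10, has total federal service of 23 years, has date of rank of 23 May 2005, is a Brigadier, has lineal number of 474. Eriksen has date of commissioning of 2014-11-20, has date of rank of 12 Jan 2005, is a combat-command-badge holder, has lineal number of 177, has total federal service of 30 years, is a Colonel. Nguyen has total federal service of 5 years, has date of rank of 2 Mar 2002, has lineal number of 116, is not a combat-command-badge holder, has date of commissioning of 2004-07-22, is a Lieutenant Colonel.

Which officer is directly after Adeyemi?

Nguyen

By grade: Chaudhari, Drummond and Harlow (Brigadier); then Eriksen and Osei (Colonel); then Adeyemi and Nguyen (Lieutenant Colonel); then Lindqvist and Oyelaran (Major).
Among Chaudhari, Drummond and Harlow, by lineal number (lower first): Chaudhari and Drummond (474) before Harlow (817).
Chaudhari and Drummond both have date of rank 23 May 2005, so the next rule applies.
Chaudhari and Drummond both have total federal service 23 years, so the next rule applies.
Among Chaudhari and Drummond, alphabetically by surname: Chaudhari before Drummond.
Eriksen and Osei both have lineal number 177, so the next rule applies.
Eriksen and Osei both have date of rank 12 Jan 2005, so the next rule applies.
Eriksen and Osei both have total federal service 30 years, so the next rule applies.
Among Eriksen and Osei, alphabetically by surname: Eriksen before Osei.
Adeyemi and Nguyen both have lineal number 116, so the next rule applies.
Adeyemi and Nguyen both have date of rank 2 Mar 2002, so the next rule applies.
Adeyemi and Nguyen both have total federal service 5 years, so the next rule applies.
Among Adeyemi and Nguyen, alphabetically by surname: Adeyemi before Nguyen.
Lindqvist and Oyelaran both have lineal number 548, so the next rule applies.
Lindqvist and Oyelaran both have date of rank 2 Aug 2009, so the next rule applies.
Lindqvist and Oyelaran both have total federal service 8 years, so the next rule applies.
Among Lindqvist and Oyelaran, alphabetically by surname: Lindqvist before Oyelaran.
Order: Chaudhari, Drummond, Harlow, Eriksen, Osei, Adeyemi, Nguyen, Lindqvist, Oyelaran.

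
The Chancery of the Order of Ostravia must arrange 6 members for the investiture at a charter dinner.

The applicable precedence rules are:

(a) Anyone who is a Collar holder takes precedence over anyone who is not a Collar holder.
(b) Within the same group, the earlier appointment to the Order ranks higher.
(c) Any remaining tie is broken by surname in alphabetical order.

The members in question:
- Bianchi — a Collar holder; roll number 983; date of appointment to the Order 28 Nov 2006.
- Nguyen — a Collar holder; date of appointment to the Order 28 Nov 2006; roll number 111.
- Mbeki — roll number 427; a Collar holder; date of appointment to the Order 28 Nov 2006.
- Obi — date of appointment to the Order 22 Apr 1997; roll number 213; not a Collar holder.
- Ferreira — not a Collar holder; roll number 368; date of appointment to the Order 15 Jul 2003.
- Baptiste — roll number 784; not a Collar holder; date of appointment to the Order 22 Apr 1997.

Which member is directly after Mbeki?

Nguyen

By the first rule: Bianchi, Mbeki and Nguyen (each a Collar holder); then Baptiste, Obi and Ferreira (each not a Collar holder).
Bianchi, Mbeki and Nguyen all have date of appointment to the Order 28 Nov 2006, so the next rule applies.
Among Bianchi, Mbeki and Nguyen, alphabetically by surname: Bianchi before Mbeki before Nguyen.
Among Baptiste, Obi and Ferreira, by date of appointment to the Order (earlier first): Baptiste and Obi (22 Apr 1997) before Ferreira (15 Jul 2003).
Among Baptiste and Obi, alphabetically by surname: Baptiste before Obi.
Order: Bianchi, Mbeki, Nguyen, Baptiste, Obi, Ferreira.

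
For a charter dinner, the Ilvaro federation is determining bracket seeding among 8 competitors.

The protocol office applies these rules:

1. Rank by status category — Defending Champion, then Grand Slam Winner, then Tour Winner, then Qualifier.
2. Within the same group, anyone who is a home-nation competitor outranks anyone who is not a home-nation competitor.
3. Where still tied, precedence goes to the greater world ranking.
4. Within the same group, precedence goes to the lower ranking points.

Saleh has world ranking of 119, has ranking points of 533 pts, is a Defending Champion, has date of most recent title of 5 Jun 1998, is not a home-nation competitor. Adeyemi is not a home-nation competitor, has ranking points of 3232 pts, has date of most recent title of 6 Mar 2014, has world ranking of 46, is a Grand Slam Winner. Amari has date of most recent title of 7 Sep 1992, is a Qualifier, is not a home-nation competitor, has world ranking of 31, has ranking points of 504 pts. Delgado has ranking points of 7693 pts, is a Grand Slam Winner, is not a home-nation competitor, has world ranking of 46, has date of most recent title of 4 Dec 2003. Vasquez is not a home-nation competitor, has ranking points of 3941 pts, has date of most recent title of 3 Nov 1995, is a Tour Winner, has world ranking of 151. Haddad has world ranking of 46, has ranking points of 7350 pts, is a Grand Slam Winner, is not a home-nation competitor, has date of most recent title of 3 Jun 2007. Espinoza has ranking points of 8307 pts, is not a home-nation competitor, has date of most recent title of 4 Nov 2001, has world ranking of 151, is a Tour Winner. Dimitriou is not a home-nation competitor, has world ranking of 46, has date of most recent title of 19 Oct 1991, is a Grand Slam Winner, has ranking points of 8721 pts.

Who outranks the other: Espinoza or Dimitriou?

Dimitriou

By status category: Saleh (Defending Champion); then Adeyemi, Haddad, Delgado and Dimitriou (Grand Slam Winner); then Vasquez and Espinoza (Tour Winner); then Amari (Qualifier).
Adeyemi, Haddad, Delgado and Dimitriou are each not a home-nation competitor, so the next rule applies.
Adeyemi, Haddad, Delgado and Dimitriou all have world ranking 46, so the next rule applies.
Among Adeyemi, Haddad, Delgado and Dimitriou, by ranking points (lower first): Adeyemi (3232 pts) before Haddad (7350 pts) before Delgado (7693 pts) before Dimitriou (8721 pts).
Vasquez and Espinoza are each not a home-nation competitor, so the next rule applies.
Vasquez and Espinoza both have world ranking 151, so the next rule applies.
Among Vasquez and Espinoza, by ranking points (lower first): Vasquez (3941 pts) before Espinoza (8307 pts).
So Dimitriou takes precedence.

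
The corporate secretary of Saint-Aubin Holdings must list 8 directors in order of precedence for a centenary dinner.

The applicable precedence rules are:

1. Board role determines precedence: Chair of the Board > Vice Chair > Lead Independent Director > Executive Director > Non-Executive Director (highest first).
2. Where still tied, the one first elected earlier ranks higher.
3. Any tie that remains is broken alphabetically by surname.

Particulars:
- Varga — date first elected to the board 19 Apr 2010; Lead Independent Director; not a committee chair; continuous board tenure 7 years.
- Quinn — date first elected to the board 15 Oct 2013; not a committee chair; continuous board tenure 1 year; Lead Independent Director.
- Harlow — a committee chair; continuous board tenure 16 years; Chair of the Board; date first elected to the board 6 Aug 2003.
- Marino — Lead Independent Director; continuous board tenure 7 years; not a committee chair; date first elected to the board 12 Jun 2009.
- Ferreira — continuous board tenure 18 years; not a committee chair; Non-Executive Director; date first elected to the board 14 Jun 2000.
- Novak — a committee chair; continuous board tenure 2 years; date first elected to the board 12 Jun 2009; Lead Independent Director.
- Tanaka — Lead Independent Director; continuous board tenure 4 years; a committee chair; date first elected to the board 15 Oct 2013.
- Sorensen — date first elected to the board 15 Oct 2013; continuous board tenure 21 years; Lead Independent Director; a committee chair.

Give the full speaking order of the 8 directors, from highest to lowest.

Harlow, Marino, Novak, Varga, Quinn, Sorensen, Tanaka, Ferreira

By board role: Harlow (Chair of the Board); then Marino, Novak, Varga, Quinn, Sorensen and Tanaka (Lead Independent Director); then Ferreira (Non-Executive Director).
Among Marino, Novak, Varga, Quinn, Sorensen and Tanaka, by date first elected to the board (earlier first): Marino and Novak (12 Jun 2009) before Varga (19 Apr 2010) before Quinn, Sorensen and Tanaka (15 Oct 2013).
Among Marino and Novak, alphabetically by surname: Marino before Novak.
Among Quinn, Sorensen and Tanaka, alphabetically by surname: Quinn before Sorensen before Tanaka.
Full order: Harlow, Marino, Novak, Varga, Quinn, Sorensen, Tanaka, Ferreira.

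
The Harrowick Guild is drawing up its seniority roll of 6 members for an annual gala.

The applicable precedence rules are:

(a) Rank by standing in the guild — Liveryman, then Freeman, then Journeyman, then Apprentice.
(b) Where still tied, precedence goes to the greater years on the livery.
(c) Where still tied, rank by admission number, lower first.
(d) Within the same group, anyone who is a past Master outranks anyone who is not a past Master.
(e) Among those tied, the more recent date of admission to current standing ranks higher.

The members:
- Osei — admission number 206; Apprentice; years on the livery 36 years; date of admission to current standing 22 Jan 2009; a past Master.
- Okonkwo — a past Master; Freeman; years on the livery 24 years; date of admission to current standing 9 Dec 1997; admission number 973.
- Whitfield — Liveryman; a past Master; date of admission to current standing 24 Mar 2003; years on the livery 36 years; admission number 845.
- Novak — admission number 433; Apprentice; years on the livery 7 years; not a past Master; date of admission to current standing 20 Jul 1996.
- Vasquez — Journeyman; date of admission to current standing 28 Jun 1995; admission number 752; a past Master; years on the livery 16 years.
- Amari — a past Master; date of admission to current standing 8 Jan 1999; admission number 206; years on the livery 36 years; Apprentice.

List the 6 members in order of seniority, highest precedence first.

By standing in the guild: Whitfield (Liveryman); then Okonkwo (Freeman); then Vasquez (Journeyman); then Osei, Amari and Novak (Apprentice).
Among Osei, Amari and Novak, by years on the livery (higher first): Osei and Amari (36 years) before Novak (7 years).
Osei and Amari both have admission number 206, so the next rule applies.
Osei and Amari are each a past Master, so the next rule applies.
Among Osei and Amari, by date of admission to current standing (later first): Osei (22 Jan 2009) before Amari (8 Jan 1999).
Full order: Whitfield, Okonkwo, Vasquez, Osei, Amari, Novak.

Whitfield, Okonkwo, Vasquez, Osei, Amari, Novak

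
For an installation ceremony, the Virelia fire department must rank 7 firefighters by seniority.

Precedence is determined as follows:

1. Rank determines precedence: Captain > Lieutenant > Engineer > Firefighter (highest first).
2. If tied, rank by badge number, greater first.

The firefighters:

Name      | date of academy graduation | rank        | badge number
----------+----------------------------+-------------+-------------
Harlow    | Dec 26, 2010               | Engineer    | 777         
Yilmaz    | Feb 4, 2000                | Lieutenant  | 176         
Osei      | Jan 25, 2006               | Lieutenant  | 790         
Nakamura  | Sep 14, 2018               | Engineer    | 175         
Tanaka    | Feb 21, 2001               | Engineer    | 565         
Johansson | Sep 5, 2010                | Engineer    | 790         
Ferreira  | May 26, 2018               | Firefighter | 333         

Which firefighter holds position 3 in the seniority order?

Johansson

By rank: Osei and Yilmaz (Lieutenant); then Johansson, Harlow, Tanaka and Nakamura (Engineer); then Ferreira (Firefighter).
Among Osei and Yilmaz, by badge number (higher first): Osei (790) before Yilmaz (176).
Among Johansson, Harlow, Tanaka and Nakamura, by badge number (higher first): Johansson (790) before Harlow (777) before Tanaka (565) before Nakamura (175).
Order: Osei, Yilmaz, Johansson, Harlow, Tanaka, Nakamura, Ferreira.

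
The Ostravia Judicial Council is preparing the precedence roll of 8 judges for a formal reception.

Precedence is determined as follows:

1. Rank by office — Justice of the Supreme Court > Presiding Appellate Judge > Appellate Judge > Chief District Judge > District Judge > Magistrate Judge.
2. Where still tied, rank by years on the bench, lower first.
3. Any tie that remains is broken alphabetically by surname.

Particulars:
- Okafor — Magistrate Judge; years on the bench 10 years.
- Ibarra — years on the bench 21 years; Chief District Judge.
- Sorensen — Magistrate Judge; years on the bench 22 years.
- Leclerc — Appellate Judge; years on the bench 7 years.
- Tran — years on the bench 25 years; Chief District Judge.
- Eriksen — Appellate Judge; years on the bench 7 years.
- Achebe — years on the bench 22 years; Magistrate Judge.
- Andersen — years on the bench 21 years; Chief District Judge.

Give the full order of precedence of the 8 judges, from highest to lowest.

Eriksen, Leclerc, Andersen, Ibarra, Tran, Okafor, Achebe, Sorensen

By office: Eriksen and Leclerc (Appellate Judge); then Andersen, Ibarra and Tran (Chief District Judge); then Okafor, Achebe and Sorensen (Magistrate Judge).
Eriksen and Leclerc both have years on the bench 7 years, so the next rule applies.
Among Eriksen and Leclerc, alphabetically by surname: Eriksen before Leclerc.
Among Andersen, Ibarra and Tran, by years on the bench (lower first): Andersen and Ibarra (21 years) before Tran (25 years).
Among Andersen and Ibarra, alphabetically by surname: Andersen before Ibarra.
Among Okafor, Achebe and Sorensen, by years on the bench (lower first): Okafor (10 years) before Achebe and Sorensen (22 years).
Among Achebe and Sorensen, alphabetically by surname: Achebe before Sorensen.
Full order: Eriksen, Leclerc, Andersen, Ibarra, Tran, Okafor, Achebe, Sorensen.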